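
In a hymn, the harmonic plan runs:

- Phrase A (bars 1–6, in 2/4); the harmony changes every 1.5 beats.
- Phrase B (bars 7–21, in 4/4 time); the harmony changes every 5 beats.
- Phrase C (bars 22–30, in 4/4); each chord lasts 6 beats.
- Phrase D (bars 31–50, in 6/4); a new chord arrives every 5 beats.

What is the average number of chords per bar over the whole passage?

A: 6 bars of 2 beats is 12 beats; at 1.5 beats each that's 8 chords.
B: 15 bars of 4 beats is 60 beats; at 5 beats each that's 12 chords.
C: 9 bars of 4 beats is 36 beats; at 6 beats each that's 6 chords.
D: 20 bars of 6 beats is 120 beats; at 5 beats each that's 24 chords.
Overall: 50 chords over 50 bars → 50/50 = 1 chords per bar.

1 chords per bar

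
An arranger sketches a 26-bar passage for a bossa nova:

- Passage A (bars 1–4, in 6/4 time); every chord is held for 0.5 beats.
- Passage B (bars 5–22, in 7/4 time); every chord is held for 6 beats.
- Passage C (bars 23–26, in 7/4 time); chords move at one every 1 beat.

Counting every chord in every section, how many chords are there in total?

97 chords

A: 4·6 = 24 beats, 24/0.5 = 48 chords.
B: 18·7 = 126 beats, 126/6 = 21 chords.
C: 4·7 = 28 beats, 28/1 = 28 chords.
Total: 48 + 21 + 28 = 97.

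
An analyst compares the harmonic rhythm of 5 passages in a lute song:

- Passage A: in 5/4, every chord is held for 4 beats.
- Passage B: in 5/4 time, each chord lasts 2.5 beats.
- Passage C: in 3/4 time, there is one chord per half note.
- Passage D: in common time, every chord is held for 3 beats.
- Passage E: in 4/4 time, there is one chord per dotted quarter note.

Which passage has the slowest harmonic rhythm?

Passage A

A: each chord is 4 beats in 5/4, so 1.25 per bar.
B: each chord is 2.5 beats in 5/4, so 2 per bar.
C: each chord is 2 beats in 3/4, so 1.5 per bar.
D: each chord is 3 beats in 4/4, so 4/3 per bar.
E: each chord is 1.5 beats in 4/4, so 8/3 per bar.
Slowest is A at 1.25 chords/bar.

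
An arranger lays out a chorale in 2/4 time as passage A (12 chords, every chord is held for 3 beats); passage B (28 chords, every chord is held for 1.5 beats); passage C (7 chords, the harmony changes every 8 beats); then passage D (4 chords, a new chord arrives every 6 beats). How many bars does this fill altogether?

79 bars

A: 12 × 3 = 36 beats = 18 bars.
B: 28 × 1.5 = 42 beats = 21 bars.
C: 7 × 8 = 56 beats = 28 bars.
D: 4 × 6 = 24 beats = 12 bars.
Total: 18 + 21 + 28 + 12 = 79 bars.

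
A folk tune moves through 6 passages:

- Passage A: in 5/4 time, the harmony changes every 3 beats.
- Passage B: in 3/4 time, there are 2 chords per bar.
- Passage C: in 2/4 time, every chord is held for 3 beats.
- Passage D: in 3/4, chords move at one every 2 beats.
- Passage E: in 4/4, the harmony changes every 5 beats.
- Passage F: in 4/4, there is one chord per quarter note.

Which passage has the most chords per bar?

Passage F

A: each chord is 3 beats in 5/4, so 5/3 per bar.
B: each chord is 1.5 beats in 3/4, so 2 per bar.
C: each chord is 3 beats in 2/4, so 2/3 per bar.
D: each chord is 2 beats in 3/4, so 1.5 per bar.
E: each chord is 5 beats in 4/4, so 0.8 per bar.
F: each chord is 1 beat in 4/4, so 4 per bar.
Fastest is F at 4 chords/bar.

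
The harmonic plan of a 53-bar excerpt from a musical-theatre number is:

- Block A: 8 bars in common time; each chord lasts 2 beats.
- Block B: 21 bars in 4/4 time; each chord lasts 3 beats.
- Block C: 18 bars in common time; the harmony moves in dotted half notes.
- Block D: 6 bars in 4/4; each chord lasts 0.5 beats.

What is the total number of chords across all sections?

A: 8·4 = 32 beats, 32/2 = 16 chords.
B: 21·4 = 84 beats, 84/3 = 28 chords.
C: 18·4 = 72 beats, 72/3 = 24 chords.
D: 6·4 = 24 beats, 24/0.5 = 48 chords.
Total: 16 + 28 + 24 + 48 = 116.

116 chords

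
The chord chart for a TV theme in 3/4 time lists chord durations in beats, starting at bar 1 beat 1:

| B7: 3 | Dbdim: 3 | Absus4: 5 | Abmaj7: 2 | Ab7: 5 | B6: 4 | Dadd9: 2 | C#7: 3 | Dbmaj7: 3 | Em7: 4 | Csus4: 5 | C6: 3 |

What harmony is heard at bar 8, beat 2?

Dadd9

Beat 2 of bar 8 is beat (8−1)×3 + 2 = 23 overall.
Running totals: B7 ends at 3, Dbdim ends at 6, Absus4 ends at 11, Abmaj7 ends at 13, Ab7 ends at 18, B6 ends at 22, Dadd9 ends at 24.
Beat 23 falls within Dadd9.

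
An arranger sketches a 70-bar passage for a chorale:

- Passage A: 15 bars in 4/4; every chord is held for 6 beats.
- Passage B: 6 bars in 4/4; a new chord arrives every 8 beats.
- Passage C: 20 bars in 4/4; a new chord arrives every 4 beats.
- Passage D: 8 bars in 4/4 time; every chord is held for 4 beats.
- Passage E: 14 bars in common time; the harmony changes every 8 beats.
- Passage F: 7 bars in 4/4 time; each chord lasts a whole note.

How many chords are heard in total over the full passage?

A: 15 bars × 4 beats = 60 beats; 6 beats/chord → 10 chords.
B: 6 bars × 4 beats = 24 beats; 8 beats/chord → 3 chords.
C: 20 bars × 4 beats = 80 beats; 4 beats/chord → 20 chords.
D: 8 bars × 4 beats = 32 beats; 4 beats/chord → 8 chords.
E: 14 bars × 4 beats = 56 beats; 8 beats/chord → 7 chords.
F: 7 bars × 4 beats = 28 beats; 4 beats/chord → 7 chords.
Total: 10 + 3 + 20 + 8 + 7 + 7 = 55.

55 chords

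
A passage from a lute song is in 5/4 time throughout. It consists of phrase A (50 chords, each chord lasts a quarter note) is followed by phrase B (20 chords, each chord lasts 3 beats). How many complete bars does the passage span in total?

A: 50 × 1 = 50 beats = 10 bars.
B: 20 × 3 = 60 beats = 12 bars.
Total: 10 + 12 = 22 bars.

22 bars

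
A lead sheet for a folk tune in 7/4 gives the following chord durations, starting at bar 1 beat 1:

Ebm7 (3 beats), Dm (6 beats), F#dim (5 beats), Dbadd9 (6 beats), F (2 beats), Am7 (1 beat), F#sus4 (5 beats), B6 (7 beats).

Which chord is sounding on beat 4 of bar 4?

F#sus4

Beat 4 of bar 4 is beat (4−1)×7 + 4 = 25 overall.
Running totals: Ebm7 ends at 3, Dm ends at 9, F#dim ends at 14, Dbadd9 ends at 20, F ends at 22, Am7 ends at 23, F#sus4 ends at 28.
Beat 25 falls within F#sus4.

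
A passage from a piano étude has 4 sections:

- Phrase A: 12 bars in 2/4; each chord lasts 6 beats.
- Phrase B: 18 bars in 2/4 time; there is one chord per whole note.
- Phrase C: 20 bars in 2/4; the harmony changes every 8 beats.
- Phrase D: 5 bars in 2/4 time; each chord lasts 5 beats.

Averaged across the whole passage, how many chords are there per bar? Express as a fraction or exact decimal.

4/11 chords per bar

A: 12 bars of 2 beats is 24 beats; at 6 beats each that's 4 chords.
B: 18 bars of 2 beats is 36 beats; at 4 beats each that's 9 chords.
C: 20 bars of 2 beats is 40 beats; at 8 beats each that's 5 chords.
D: 5 bars of 2 beats is 10 beats; at 5 beats each that's 2 chords.
Overall: 20 chords over 55 bars → 20/55 = 4/11 chords per bar.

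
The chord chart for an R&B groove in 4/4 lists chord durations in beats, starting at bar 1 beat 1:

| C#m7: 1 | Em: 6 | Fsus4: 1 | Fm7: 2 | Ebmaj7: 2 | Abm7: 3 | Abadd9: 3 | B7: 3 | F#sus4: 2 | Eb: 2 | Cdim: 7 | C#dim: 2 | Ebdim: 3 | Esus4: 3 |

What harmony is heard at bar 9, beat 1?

Beat 1 of bar 9 is beat (9−1)×4 + 1 = 33 overall.
Running totals: C#m7 ends at 1, Em ends at 7, Fsus4 ends at 8, Fm7 ends at 10, Ebmaj7 ends at 12, Abm7 ends at 15, Abadd9 ends at 18, B7 ends at 21, F#sus4 ends at 23, Eb ends at 25, Cdim ends at 32, C#dim ends at 34.
Beat 33 falls within C#dim.

C#dim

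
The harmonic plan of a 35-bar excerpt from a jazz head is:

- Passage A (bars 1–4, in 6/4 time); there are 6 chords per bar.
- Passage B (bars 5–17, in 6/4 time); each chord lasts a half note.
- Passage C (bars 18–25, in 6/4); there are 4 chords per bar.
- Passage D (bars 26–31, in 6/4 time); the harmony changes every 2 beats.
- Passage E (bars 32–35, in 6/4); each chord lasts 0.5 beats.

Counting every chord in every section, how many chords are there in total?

A has 24 beats and chords last 1 each, so 24 chords.
B has 78 beats and chords last 2 each, so 39 chords.
C has 48 beats and chords last 1.5 each, so 32 chords.
D has 36 beats and chords last 2 each, so 18 chords.
E has 24 beats and chords last 0.5 each, so 48 chords.
Total: 24 + 39 + 32 + 18 + 48 = 161.

161 chords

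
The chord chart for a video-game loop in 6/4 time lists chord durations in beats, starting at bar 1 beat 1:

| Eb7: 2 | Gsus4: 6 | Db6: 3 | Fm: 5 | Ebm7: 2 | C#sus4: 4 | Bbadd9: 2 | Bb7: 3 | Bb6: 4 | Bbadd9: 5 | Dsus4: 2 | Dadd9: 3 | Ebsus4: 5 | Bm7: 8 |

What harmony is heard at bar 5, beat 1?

Bb7

Beat 1 of bar 5 is beat (5−1)×6 + 1 = 25 overall.
Running totals: Eb7 ends at 2, Gsus4 ends at 8, Db6 ends at 11, Fm ends at 16, Ebm7 ends at 18, C#sus4 ends at 22, Bbadd9 ends at 24, Bb7 ends at 27.
Beat 25 falls within Bb7.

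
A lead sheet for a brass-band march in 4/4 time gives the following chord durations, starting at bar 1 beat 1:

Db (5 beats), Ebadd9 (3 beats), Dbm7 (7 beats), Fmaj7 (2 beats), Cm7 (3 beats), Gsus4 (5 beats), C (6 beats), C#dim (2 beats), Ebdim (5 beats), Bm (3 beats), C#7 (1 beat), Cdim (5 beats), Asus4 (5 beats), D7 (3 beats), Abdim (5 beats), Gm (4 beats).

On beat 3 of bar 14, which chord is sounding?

Beat 3 of bar 14 is beat (14−1)×4 + 3 = 55 overall.
Running totals: Db ends at 5, Ebadd9 ends at 8, Dbm7 ends at 15, Fmaj7 ends at 17, Cm7 ends at 20, Gsus4 ends at 25, C ends at 31, C#dim ends at 33, Ebdim ends at 38, Bm ends at 41, C#7 ends at 42, Cdim ends at 47, Asus4 ends at 52, D7 ends at 55.
Beat 55 falls within D7.

D7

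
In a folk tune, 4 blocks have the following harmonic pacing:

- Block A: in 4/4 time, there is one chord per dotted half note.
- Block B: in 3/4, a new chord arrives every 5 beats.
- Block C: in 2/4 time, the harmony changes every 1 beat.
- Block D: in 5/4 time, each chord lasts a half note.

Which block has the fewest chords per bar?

A: 4 beats/bar ÷ 3 beats/chord = 4/3 chords/bar.
B: 3 beats/bar ÷ 5 beats/chord = 0.6 chords/bar.
C: 2 beats/bar ÷ 1 beat/chord = 2 chords/bar.
D: 5 beats/bar ÷ 2 beats/chord = 2.5 chords/bar.
Slowest is B at 0.6 chords/bar.

Block B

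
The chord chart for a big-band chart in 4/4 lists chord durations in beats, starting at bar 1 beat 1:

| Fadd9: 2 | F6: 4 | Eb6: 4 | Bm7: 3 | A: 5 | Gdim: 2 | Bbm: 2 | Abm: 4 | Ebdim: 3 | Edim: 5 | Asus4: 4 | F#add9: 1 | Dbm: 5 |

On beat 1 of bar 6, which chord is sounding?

Beat 1 of bar 6 is beat (6−1)×4 + 1 = 21 overall.
Running totals: Fadd9 ends at 2, F6 ends at 6, Eb6 ends at 10, Bm7 ends at 13, A ends at 18, Gdim ends at 20, Bbm ends at 22.
Beat 21 falls within Bbm.

Bbm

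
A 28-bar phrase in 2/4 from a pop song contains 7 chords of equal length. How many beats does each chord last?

8 beats

28 bars × 2 beats/bar = 56 beats total.
56 beats ÷ 7 chords = 8 beats per chord.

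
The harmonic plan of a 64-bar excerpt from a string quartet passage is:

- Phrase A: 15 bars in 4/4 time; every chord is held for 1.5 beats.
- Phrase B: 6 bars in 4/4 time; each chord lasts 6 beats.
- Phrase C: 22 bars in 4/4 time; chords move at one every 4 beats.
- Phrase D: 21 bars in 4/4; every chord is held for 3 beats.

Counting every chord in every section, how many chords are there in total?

A has 60 beats and chords last 1.5 each, so 40 chords.
B has 24 beats and chords last 6 each, so 4 chords.
C has 88 beats and chords last 4 each, so 22 chords.
D has 84 beats and chords last 3 each, so 28 chords.
Total: 40 + 4 + 22 + 28 = 94.

94 chords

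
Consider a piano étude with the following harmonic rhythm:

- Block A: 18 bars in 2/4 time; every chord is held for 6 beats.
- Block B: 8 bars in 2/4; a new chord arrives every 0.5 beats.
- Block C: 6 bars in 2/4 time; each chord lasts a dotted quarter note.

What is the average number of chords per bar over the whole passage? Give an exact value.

23/16 chords per bar

A: 18 bars of 2 beats is 36 beats; at 6 beats each that's 6 chords.
B: 8 bars of 2 beats is 16 beats; at 0.5 beats each that's 32 chords.
C: 6 bars of 2 beats is 12 beats; at 1.5 beats each that's 8 chords.
Overall: 46 chords over 32 bars → 46/32 = 23/16 chords per bar.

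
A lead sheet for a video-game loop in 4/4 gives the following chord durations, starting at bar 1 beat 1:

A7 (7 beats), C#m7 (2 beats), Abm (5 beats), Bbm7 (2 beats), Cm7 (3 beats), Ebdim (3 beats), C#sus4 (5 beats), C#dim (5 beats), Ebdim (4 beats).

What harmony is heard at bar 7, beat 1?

Beat 1 of bar 7 is beat (7−1)×4 + 1 = 25 overall.
Running totals: A7 ends at 7, C#m7 ends at 9, Abm ends at 14, Bbm7 ends at 16, Cm7 ends at 19, Ebdim ends at 22, C#sus4 ends at 27.
Beat 25 falls within C#sus4.

C#sus4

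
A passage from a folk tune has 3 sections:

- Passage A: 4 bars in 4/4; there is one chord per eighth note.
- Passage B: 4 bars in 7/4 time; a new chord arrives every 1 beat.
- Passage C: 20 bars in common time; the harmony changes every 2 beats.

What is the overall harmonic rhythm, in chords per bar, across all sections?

25/7 chords per bar

A: 4 × 4 = 16 beats ÷ 0.5 = 32 chords.
B: 4 × 7 = 28 beats ÷ 1 = 28 chords.
C: 20 × 4 = 80 beats ÷ 2 = 40 chords.
Overall: 100 chords over 28 bars → 100/28 = 25/7 chords per bar.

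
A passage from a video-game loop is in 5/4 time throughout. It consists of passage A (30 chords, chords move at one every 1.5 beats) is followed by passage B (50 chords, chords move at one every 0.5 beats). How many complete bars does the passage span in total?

14 bars

A: 30 × 1.5 = 45 beats = 9 bars.
B: 50 × 0.5 = 25 beats = 5 bars.
Total: 9 + 5 = 14 bars.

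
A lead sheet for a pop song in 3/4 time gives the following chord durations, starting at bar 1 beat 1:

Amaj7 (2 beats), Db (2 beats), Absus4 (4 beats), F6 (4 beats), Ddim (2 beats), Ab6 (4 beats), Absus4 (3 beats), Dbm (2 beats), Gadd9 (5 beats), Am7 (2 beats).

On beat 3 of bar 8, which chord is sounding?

Beat 3 of bar 8 is beat (8−1)×3 + 3 = 24 overall.
Running totals: Amaj7 ends at 2, Db ends at 4, Absus4 ends at 8, F6 ends at 12, Ddim ends at 14, Ab6 ends at 18, Absus4 ends at 21, Dbm ends at 23, Gadd9 ends at 28.
Beat 24 falls within Gadd9.

Gadd9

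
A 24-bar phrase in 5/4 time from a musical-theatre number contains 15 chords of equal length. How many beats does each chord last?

8 beats

24 bars × 5 beats/bar = 120 beats total.
120 beats ÷ 15 chords = 8 beats per chord.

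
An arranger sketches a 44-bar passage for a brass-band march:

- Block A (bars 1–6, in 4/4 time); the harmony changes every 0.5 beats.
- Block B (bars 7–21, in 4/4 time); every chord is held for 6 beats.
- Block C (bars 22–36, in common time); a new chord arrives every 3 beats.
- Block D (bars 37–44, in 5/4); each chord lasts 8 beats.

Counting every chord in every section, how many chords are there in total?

A: 6 bars × 4 beats = 24 beats; 0.5 beats/chord → 48 chords.
B: 15 bars × 4 beats = 60 beats; 6 beats/chord → 10 chords.
C: 15 bars × 4 beats = 60 beats; 3 beats/chord → 20 chords.
D: 8 bars × 5 beats = 40 beats; 8 beats/chord → 5 chords.
Total: 48 + 10 + 20 + 5 = 83.

83 chords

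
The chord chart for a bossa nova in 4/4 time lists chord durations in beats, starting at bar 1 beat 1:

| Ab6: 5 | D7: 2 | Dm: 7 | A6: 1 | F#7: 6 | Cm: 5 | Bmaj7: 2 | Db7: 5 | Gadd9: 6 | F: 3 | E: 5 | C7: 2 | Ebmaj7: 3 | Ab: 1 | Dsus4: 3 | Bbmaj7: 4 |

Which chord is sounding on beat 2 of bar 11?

F

Beat 2 of bar 11 is beat (11−1)×4 + 2 = 42 overall.
Running totals: Ab6 ends at 5, D7 ends at 7, Dm ends at 14, A6 ends at 15, F#7 ends at 21, Cm ends at 26, Bmaj7 ends at 28, Db7 ends at 33, Gadd9 ends at 39, F ends at 42.
Beat 42 falls within F.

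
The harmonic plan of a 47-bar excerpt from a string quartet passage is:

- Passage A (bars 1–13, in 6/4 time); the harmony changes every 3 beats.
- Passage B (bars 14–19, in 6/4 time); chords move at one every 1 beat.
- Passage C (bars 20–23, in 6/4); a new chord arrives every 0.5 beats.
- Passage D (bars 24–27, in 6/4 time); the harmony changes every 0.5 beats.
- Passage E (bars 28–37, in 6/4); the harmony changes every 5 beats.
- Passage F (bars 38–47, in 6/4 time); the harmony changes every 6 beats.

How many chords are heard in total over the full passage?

180 chords

A: 13·6 = 78 beats, 78/3 = 26 chords.
B: 6·6 = 36 beats, 36/1 = 36 chords.
C: 4·6 = 24 beats, 24/0.5 = 48 chords.
D: 4·6 = 24 beats, 24/0.5 = 48 chords.
E: 10·6 = 60 beats, 60/5 = 12 chords.
F: 10·6 = 60 beats, 60/6 = 10 chords.
Total: 26 + 36 + 48 + 48 + 12 + 10 = 180.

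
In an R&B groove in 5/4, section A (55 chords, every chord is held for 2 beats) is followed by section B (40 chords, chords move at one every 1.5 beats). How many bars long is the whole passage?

A: 55 × 2 = 110 beats = 22 bars.
B: 40 × 1.5 = 60 beats = 12 bars.
Total: 22 + 12 = 34 bars.

34 bars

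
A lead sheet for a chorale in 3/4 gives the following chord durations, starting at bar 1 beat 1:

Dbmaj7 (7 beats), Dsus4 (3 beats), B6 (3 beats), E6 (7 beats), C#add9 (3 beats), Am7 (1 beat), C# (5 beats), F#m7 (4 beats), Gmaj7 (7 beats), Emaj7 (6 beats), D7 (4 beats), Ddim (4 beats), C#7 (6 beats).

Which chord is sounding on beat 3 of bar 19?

Beat 3 of bar 19 is beat (19−1)×3 + 3 = 57 overall.
Running totals: Dbmaj7 ends at 7, Dsus4 ends at 10, B6 ends at 13, E6 ends at 20, C#add9 ends at 23, Am7 ends at 24, C# ends at 29, F#m7 ends at 33, Gmaj7 ends at 40, Emaj7 ends at 46, D7 ends at 50, Ddim ends at 54, C#7 ends at 60.
Beat 57 falls within C#7.

C#7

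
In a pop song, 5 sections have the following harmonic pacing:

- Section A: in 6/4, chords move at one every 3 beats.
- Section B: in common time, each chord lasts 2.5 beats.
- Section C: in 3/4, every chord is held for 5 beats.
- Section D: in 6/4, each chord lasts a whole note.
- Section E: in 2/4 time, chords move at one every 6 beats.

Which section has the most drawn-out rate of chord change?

A: 6 beats/bar ÷ 3 beats/chord = 2 chords/bar.
B: 4 beats/bar ÷ 2.5 beats/chord = 1.6 chords/bar.
C: 3 beats/bar ÷ 5 beats/chord = 0.6 chords/bar.
D: 6 beats/bar ÷ 4 beats/chord = 1.5 chords/bar.
E: 2 beats/bar ÷ 6 beats/chord = 1/3 chords/bar.
Slowest is E at 1/3 chords/bar.

Section E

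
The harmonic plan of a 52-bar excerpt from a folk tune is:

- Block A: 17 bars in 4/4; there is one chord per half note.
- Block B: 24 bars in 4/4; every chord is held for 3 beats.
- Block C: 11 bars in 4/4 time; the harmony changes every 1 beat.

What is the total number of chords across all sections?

A: 17 bars × 4 beats = 68 beats; 2 beats/chord → 34 chords.
B: 24 bars × 4 beats = 96 beats; 3 beats/chord → 32 chords.
C: 11 bars × 4 beats = 44 beats; 1 beat/chord → 44 chords.
Total: 34 + 32 + 44 = 110.

110 chords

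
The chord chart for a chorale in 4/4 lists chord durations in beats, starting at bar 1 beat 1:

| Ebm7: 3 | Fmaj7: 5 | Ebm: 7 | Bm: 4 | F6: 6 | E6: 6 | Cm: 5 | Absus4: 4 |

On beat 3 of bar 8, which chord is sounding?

Beat 3 of bar 8 is beat (8−1)×4 + 3 = 31 overall.
Running totals: Ebm7 ends at 3, Fmaj7 ends at 8, Ebm ends at 15, Bm ends at 19, F6 ends at 25, E6 ends at 31.
Beat 31 falls within E6.

E6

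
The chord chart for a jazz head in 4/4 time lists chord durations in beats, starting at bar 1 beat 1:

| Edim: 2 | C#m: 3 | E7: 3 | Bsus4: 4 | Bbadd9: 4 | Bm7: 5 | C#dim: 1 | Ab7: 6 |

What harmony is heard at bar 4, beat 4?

Bbadd9

Beat 4 of bar 4 is beat (4−1)×4 + 4 = 16 overall.
Running totals: Edim ends at 2, C#m ends at 5, E7 ends at 8, Bsus4 ends at 12, Bbadd9 ends at 16.
Beat 16 falls within Bbadd9.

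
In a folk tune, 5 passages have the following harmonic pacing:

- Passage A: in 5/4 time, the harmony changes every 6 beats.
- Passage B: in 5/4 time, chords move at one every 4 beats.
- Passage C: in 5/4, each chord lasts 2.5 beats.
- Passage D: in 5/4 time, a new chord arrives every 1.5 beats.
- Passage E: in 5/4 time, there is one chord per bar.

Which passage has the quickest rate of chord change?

Passage D

A: 5/6 = 5/6 chords/bar.
B: 5/4 = 1.25 chords/bar.
C: 5/2.5 = 2 chords/bar.
D: 5/1.5 = 10/3 chords/bar.
E: 5/5 = 1 chord/bar.
Fastest is D at 10/3 chords/bar.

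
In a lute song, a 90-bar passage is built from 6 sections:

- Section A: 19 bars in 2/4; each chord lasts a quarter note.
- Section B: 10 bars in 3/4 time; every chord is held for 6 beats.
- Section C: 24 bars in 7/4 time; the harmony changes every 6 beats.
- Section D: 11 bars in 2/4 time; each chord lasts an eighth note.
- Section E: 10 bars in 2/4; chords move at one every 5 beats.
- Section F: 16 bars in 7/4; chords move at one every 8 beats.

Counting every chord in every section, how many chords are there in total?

A: 19 bars × 2 beats = 38 beats; 1 beat/chord → 38 chords.
B: 10 bars × 3 beats = 30 beats; 6 beats/chord → 5 chords.
C: 24 bars × 7 beats = 168 beats; 6 beats/chord → 28 chords.
D: 11 bars × 2 beats = 22 beats; 0.5 beats/chord → 44 chords.
E: 10 bars × 2 beats = 20 beats; 5 beats/chord → 4 chords.
F: 16 bars × 7 beats = 112 beats; 8 beats/chord → 14 chords.
Total: 38 + 5 + 28 + 44 + 4 + 14 = 133.

133 chords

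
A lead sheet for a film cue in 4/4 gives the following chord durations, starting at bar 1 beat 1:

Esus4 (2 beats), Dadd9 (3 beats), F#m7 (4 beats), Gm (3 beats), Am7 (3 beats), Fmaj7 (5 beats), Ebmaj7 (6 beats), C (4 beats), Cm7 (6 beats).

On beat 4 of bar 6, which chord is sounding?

Ebmaj7

Beat 4 of bar 6 is beat (6−1)×4 + 4 = 24 overall.
Running totals: Esus4 ends at 2, Dadd9 ends at 5, F#m7 ends at 9, Gm ends at 12, Am7 ends at 15, Fmaj7 ends at 20, Ebmaj7 ends at 26.
Beat 24 falls within Ebmaj7.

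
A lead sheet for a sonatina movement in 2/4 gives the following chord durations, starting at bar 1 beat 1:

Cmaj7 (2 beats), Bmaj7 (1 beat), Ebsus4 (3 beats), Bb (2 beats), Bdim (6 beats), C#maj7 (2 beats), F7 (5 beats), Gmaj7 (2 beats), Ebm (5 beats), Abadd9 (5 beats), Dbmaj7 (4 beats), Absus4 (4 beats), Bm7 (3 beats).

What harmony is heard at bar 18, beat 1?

Beat 1 of bar 18 is beat (18−1)×2 + 1 = 35 overall.
Running totals: Cmaj7 ends at 2, Bmaj7 ends at 3, Ebsus4 ends at 6, Bb ends at 8, Bdim ends at 14, C#maj7 ends at 16, F7 ends at 21, Gmaj7 ends at 23, Ebm ends at 28, Abadd9 ends at 33, Dbmaj7 ends at 37.
Beat 35 falls within Dbmaj7.

Dbmaj7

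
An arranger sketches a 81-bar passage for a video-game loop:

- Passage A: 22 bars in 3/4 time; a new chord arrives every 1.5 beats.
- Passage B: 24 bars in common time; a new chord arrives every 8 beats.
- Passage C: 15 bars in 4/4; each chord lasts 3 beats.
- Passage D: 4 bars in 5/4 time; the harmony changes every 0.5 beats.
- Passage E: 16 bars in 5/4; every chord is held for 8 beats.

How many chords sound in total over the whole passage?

126 chords

A: 22 bars × 3 beats = 66 beats; 1.5 beats/chord → 44 chords.
B: 24 bars × 4 beats = 96 beats; 8 beats/chord → 12 chords.
C: 15 bars × 4 beats = 60 beats; 3 beats/chord → 20 chords.
D: 4 bars × 5 beats = 20 beats; 0.5 beats/chord → 40 chords.
E: 16 bars × 5 beats = 80 beats; 8 beats/chord → 10 chords.
Total: 44 + 12 + 20 + 40 + 10 = 126.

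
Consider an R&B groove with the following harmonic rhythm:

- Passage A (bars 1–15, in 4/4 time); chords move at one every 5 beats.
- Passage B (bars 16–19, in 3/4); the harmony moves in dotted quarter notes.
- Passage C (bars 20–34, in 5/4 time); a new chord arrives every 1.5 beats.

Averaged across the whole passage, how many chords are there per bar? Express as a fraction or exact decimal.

A: 15 bars of 4 beats is 60 beats; at 5 beats each that's 12 chords.
B: 4 bars of 3 beats is 12 beats; at 1.5 beats each that's 8 chords.
C: 15 bars of 5 beats is 75 beats; at 1.5 beats each that's 50 chords.
Overall: 70 chords over 34 bars → 70/34 = 35/17 chords per bar.

35/17 chords per bar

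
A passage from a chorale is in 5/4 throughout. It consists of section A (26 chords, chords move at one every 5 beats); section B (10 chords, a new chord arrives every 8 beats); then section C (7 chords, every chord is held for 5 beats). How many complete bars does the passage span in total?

49 bars

A: 26 × 5 = 130 beats = 26 bars.
B: 10 × 8 = 80 beats = 16 bars.
C: 7 × 5 = 35 beats = 7 bars.
Total: 26 + 16 + 7 = 49 bars.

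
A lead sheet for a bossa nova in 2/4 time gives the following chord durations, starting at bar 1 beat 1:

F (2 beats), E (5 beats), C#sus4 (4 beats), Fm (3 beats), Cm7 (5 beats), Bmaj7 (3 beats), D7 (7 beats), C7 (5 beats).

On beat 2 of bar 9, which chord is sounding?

Cm7

Beat 2 of bar 9 is beat (9−1)×2 + 2 = 18 overall.
Running totals: F ends at 2, E ends at 7, C#sus4 ends at 11, Fm ends at 14, Cm7 ends at 19.
Beat 18 falls within Cm7.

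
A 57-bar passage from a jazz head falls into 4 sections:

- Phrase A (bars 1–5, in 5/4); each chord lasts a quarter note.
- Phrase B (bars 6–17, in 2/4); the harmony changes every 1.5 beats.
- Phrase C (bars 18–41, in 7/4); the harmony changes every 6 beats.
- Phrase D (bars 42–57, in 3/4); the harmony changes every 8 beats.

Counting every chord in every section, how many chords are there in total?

A: 5·5 = 25 beats, 25/1 = 25 chords.
B: 12·2 = 24 beats, 24/1.5 = 16 chords.
C: 24·7 = 168 beats, 168/6 = 28 chords.
D: 16·3 = 48 beats, 48/8 = 6 chords.
Total: 25 + 16 + 28 + 6 = 75.

75 chords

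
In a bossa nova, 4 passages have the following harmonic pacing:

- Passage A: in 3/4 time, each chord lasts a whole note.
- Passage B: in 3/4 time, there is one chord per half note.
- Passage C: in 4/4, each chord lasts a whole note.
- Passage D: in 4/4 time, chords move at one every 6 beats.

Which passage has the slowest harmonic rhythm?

Passage D

A: 3/4 = 0.75 chords/bar.
B: 3/2 = 1.5 chords/bar.
C: 4/4 = 1 chord/bar.
D: 4/6 = 2/3 chords/bar.
Slowest is D at 2/3 chords/bar.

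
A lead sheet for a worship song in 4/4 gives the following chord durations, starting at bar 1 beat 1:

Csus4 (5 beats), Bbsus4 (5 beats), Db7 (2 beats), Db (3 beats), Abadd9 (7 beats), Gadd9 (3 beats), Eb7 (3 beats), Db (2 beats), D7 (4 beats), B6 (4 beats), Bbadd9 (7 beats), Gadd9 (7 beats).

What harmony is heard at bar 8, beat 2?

Beat 2 of bar 8 is beat (8−1)×4 + 2 = 30 overall.
Running totals: Csus4 ends at 5, Bbsus4 ends at 10, Db7 ends at 12, Db ends at 15, Abadd9 ends at 22, Gadd9 ends at 25, Eb7 ends at 28, Db ends at 30.
Beat 30 falls within Db.

Db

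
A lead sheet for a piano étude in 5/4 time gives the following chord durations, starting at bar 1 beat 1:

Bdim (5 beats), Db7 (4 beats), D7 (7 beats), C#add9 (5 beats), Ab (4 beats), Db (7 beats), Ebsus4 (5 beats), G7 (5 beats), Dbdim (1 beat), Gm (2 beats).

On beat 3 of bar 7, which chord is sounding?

Ebsus4

Beat 3 of bar 7 is beat (7−1)×5 + 3 = 33 overall.
Running totals: Bdim ends at 5, Db7 ends at 9, D7 ends at 16, C#add9 ends at 21, Ab ends at 25, Db ends at 32, Ebsus4 ends at 37.
Beat 33 falls within Ebsus4.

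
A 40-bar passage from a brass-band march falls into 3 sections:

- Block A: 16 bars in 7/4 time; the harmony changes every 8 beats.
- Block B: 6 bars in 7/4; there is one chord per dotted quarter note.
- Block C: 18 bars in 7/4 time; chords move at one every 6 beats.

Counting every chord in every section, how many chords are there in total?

63 chords

A: 16 bars × 7 beats = 112 beats; 8 beats/chord → 14 chords.
B: 6 bars × 7 beats = 42 beats; 1.5 beats/chord → 28 chords.
C: 18 bars × 7 beats = 126 beats; 6 beats/chord → 21 chords.
Total: 14 + 28 + 21 = 63.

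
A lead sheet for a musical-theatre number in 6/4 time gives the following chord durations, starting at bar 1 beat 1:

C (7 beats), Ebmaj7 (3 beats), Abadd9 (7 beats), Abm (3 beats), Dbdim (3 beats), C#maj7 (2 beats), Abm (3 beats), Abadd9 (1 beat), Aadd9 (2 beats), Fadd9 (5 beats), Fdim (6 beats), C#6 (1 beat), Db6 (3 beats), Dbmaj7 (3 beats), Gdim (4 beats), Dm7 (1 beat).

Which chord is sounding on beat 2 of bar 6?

Fadd9

Beat 2 of bar 6 is beat (6−1)×6 + 2 = 32 overall.
Running totals: C ends at 7, Ebmaj7 ends at 10, Abadd9 ends at 17, Abm ends at 20, Dbdim ends at 23, C#maj7 ends at 25, Abm ends at 28, Abadd9 ends at 29, Aadd9 ends at 31, Fadd9 ends at 36.
Beat 32 falls within Fadd9.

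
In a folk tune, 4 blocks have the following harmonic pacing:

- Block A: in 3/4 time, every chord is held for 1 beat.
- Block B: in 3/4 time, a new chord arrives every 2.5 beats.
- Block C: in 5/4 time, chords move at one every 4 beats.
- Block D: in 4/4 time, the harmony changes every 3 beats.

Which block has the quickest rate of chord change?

A: 3/1 = 3 chords/bar.
B: 3/2.5 = 1.2 chords/bar.
C: 5/4 = 1.25 chords/bar.
D: 4/3 = 4/3 chords/bar.
Fastest is A at 3 chords/bar.

Block A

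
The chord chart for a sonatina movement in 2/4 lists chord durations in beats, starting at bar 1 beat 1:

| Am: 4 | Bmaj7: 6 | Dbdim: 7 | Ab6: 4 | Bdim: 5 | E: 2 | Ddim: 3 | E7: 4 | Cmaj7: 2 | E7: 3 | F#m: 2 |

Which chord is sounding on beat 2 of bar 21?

F#m

Beat 2 of bar 21 is beat (21−1)×2 + 2 = 42 overall.
Running totals: Am ends at 4, Bmaj7 ends at 10, Dbdim ends at 17, Ab6 ends at 21, Bdim ends at 26, E ends at 28, Ddim ends at 31, E7 ends at 35, Cmaj7 ends at 37, E7 ends at 40, F#m ends at 42.
Beat 42 falls within F#m.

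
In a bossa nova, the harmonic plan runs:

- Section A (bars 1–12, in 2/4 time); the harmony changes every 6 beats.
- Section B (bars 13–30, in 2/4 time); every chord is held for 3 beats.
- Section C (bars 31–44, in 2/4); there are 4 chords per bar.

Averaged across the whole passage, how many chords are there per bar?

18/11 chords per bar

A: 12 bars of 2 beats is 24 beats; at 6 beats each that's 4 chords.
B: 18 bars of 2 beats is 36 beats; at 3 beats each that's 12 chords.
C: 14 bars of 2 beats is 28 beats; at 0.5 beats each that's 56 chords.
Overall: 72 chords over 44 bars → 72/44 = 18/11 chords per bar.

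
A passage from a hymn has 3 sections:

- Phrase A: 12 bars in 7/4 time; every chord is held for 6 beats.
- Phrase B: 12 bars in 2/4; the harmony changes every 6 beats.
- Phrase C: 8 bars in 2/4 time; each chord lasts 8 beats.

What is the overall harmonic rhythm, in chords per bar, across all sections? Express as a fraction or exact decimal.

A: 12 × 7 = 84 beats ÷ 6 = 14 chords.
B: 12 × 2 = 24 beats ÷ 6 = 4 chords.
C: 8 × 2 = 16 beats ÷ 8 = 2 chords.
Overall: 20 chords over 32 bars → 20/32 = 0.625 chords per bar.

0.625 chords per bar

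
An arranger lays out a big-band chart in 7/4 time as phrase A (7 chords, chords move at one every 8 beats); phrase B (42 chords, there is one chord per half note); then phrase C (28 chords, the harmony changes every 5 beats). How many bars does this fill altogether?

A: 7 × 8 = 56 beats = 8 bars.
B: 42 × 2 = 84 beats = 12 bars.
C: 28 × 5 = 140 beats = 20 bars.
Total: 8 + 12 + 20 = 40 bars.

40 bars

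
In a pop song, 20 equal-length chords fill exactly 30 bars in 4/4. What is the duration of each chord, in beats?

30 bars × 4 beats/bar = 120 beats total.
120 beats ÷ 20 chords = 6 beats per chord.

6 beats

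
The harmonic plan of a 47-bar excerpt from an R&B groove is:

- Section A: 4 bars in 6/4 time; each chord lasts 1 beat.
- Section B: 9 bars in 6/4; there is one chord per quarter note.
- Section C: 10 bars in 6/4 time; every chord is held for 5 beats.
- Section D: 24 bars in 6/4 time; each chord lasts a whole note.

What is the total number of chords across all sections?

126 chords

A has 24 beats and chords last 1 each, so 24 chords.
B has 54 beats and chords last 1 each, so 54 chords.
C has 60 beats and chords last 5 each, so 12 chords.
D has 144 beats and chords last 4 each, so 36 chords.
Total: 24 + 54 + 12 + 36 = 126.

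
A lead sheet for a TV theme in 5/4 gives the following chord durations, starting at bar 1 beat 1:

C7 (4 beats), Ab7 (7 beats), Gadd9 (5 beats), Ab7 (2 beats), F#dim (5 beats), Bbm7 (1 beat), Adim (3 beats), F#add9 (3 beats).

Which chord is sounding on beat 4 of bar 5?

Beat 4 of bar 5 is beat (5−1)×5 + 4 = 24 overall.
Running totals: C7 ends at 4, Ab7 ends at 11, Gadd9 ends at 16, Ab7 ends at 18, F#dim ends at 23, Bbm7 ends at 24.
Beat 24 falls within Bbm7.

Bbm7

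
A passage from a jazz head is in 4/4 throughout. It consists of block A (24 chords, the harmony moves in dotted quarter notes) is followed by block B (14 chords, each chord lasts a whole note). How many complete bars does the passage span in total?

A: 24 × 1.5 = 36 beats = 9 bars.
B: 14 × 4 = 56 beats = 14 bars.
Total: 9 + 14 = 23 bars.

23 bars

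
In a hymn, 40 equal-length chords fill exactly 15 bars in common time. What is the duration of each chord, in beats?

1.5 beats

15 bars × 4 beats/bar = 60 beats total.
60 beats ÷ 40 chords = 1.5 beats per chord.
(That is a dotted quarter note.)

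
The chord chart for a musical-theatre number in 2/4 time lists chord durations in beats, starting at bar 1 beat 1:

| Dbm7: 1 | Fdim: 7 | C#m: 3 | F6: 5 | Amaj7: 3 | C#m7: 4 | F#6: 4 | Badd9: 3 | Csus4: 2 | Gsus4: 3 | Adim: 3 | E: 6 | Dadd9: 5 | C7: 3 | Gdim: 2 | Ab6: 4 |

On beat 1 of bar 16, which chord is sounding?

Csus4

Beat 1 of bar 16 is beat (16−1)×2 + 1 = 31 overall.
Running totals: Dbm7 ends at 1, Fdim ends at 8, C#m ends at 11, F6 ends at 16, Amaj7 ends at 19, C#m7 ends at 23, F#6 ends at 27, Badd9 ends at 30, Csus4 ends at 32.
Beat 31 falls within Csus4.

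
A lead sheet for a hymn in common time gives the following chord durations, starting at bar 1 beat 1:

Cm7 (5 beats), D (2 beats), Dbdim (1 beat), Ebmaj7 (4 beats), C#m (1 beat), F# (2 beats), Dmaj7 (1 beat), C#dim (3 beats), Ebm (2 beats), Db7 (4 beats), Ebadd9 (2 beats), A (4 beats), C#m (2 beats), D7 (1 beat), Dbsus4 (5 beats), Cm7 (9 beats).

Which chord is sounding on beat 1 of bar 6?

Ebm

Beat 1 of bar 6 is beat (6−1)×4 + 1 = 21 overall.
Running totals: Cm7 ends at 5, D ends at 7, Dbdim ends at 8, Ebmaj7 ends at 12, C#m ends at 13, F# ends at 15, Dmaj7 ends at 16, C#dim ends at 19, Ebm ends at 21.
Beat 21 falls within Ebm.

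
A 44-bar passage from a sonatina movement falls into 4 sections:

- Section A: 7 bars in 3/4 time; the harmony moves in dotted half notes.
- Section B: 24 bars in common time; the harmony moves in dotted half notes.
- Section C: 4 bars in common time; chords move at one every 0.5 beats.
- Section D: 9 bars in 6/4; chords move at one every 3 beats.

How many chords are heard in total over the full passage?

A has 21 beats and chords last 3 each, so 7 chords.
B has 96 beats and chords last 3 each, so 32 chords.
C has 16 beats and chords last 0.5 each, so 32 chords.
D has 54 beats and chords last 3 each, so 18 chords.
Total: 7 + 32 + 32 + 18 = 89.

89 chords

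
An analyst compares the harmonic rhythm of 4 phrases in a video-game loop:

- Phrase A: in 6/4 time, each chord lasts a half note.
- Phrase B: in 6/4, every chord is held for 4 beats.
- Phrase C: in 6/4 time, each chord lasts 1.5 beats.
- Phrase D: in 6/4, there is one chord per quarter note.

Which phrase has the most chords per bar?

A: each chord is 2 beats in 6/4, so 3 per bar.
B: each chord is 4 beats in 6/4, so 1.5 per bar.
C: each chord is 1.5 beats in 6/4, so 4 per bar.
D: each chord is 1 beat in 6/4, so 6 per bar.
Fastest is D at 6 chords/bar.

Phrase D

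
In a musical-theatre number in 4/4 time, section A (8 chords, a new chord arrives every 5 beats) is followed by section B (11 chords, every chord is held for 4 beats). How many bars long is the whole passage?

A: 8 × 5 = 40 beats = 10 bars.
B: 11 × 4 = 44 beats = 11 bars.
Total: 10 + 11 = 21 bars.

21 bars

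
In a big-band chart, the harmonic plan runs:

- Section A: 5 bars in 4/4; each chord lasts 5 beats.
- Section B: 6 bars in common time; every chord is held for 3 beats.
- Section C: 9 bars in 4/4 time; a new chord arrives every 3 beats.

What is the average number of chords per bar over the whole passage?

A: 5 bars of 4 beats is 20 beats; at 5 beats each that's 4 chords.
B: 6 bars of 4 beats is 24 beats; at 3 beats each that's 8 chords.
C: 9 bars of 4 beats is 36 beats; at 3 beats each that's 12 chords.
Overall: 24 chords over 20 bars → 24/20 = 1.2 chords per bar.

1.2 chords per bar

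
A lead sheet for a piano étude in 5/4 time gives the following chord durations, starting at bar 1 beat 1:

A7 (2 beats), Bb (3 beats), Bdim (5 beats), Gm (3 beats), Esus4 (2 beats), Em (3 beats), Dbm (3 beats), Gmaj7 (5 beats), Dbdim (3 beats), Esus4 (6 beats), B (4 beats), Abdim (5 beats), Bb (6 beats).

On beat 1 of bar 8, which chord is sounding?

B

Beat 1 of bar 8 is beat (8−1)×5 + 1 = 36 overall.
Running totals: A7 ends at 2, Bb ends at 5, Bdim ends at 10, Gm ends at 13, Esus4 ends at 15, Em ends at 18, Dbm ends at 21, Gmaj7 ends at 26, Dbdim ends at 29, Esus4 ends at 35, B ends at 39.
Beat 36 falls within B.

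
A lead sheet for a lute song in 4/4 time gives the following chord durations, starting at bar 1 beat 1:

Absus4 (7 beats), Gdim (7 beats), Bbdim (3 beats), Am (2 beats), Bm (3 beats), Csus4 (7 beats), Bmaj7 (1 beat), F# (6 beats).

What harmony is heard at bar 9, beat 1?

Beat 1 of bar 9 is beat (9−1)×4 + 1 = 33 overall.
Running totals: Absus4 ends at 7, Gdim ends at 14, Bbdim ends at 17, Am ends at 19, Bm ends at 22, Csus4 ends at 29, Bmaj7 ends at 30, F# ends at 36.
Beat 33 falls within F#.

F#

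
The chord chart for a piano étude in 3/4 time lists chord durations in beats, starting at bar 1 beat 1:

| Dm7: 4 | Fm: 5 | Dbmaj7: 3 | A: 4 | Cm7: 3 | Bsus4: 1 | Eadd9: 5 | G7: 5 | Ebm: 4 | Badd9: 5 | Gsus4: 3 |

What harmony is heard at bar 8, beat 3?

Eadd9

Beat 3 of bar 8 is beat (8−1)×3 + 3 = 24 overall.
Running totals: Dm7 ends at 4, Fm ends at 9, Dbmaj7 ends at 12, A ends at 16, Cm7 ends at 19, Bsus4 ends at 20, Eadd9 ends at 25.
Beat 24 falls within Eadd9.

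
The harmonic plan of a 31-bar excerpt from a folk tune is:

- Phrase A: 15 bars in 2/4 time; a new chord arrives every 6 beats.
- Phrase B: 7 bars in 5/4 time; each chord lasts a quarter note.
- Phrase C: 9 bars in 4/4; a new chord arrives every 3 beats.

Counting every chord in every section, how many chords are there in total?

52 chords

A: 15·2 = 30 beats, 30/6 = 5 chords.
B: 7·5 = 35 beats, 35/1 = 35 chords.
C: 9·4 = 36 beats, 36/3 = 12 chords.
Total: 5 + 35 + 12 = 52.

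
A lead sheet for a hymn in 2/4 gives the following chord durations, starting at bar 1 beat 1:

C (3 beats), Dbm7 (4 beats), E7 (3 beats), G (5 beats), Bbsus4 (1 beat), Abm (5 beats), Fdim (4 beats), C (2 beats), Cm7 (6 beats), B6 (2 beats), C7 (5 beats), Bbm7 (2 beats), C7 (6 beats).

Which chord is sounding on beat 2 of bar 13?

C

Beat 2 of bar 13 is beat (13−1)×2 + 2 = 26 overall.
Running totals: C ends at 3, Dbm7 ends at 7, E7 ends at 10, G ends at 15, Bbsus4 ends at 16, Abm ends at 21, Fdim ends at 25, C ends at 27.
Beat 26 falls within C.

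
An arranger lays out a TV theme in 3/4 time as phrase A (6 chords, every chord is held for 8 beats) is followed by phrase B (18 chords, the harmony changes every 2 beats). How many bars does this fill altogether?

28 bars

A: 6 × 8 = 48 beats = 16 bars.
B: 18 × 2 = 36 beats = 12 bars.
Total: 16 + 12 = 28 bars.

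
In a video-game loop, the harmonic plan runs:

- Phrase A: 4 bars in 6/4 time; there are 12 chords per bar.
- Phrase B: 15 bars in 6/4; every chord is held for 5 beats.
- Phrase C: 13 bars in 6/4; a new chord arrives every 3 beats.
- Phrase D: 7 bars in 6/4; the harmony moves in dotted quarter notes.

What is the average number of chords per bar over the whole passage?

40/13 chords per bar

A: 4 bars of 6 beats is 24 beats; at 0.5 beats each that's 48 chords.
B: 15 bars of 6 beats is 90 beats; at 5 beats each that's 18 chords.
C: 13 bars of 6 beats is 78 beats; at 3 beats each that's 26 chords.
D: 7 bars of 6 beats is 42 beats; at 1.5 beats each that's 28 chords.
Overall: 120 chords over 39 bars → 120/39 = 40/13 chords per bar.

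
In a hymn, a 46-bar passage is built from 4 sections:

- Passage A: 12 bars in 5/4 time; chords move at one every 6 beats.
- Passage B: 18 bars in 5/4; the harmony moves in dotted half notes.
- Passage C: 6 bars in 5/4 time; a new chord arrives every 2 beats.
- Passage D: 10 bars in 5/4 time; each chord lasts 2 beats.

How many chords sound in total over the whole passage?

A has 60 beats and chords last 6 each, so 10 chords.
B has 90 beats and chords last 3 each, so 30 chords.
C has 30 beats and chords last 2 each, so 15 chords.
D has 50 beats and chords last 2 each, so 25 chords.
Total: 10 + 30 + 15 + 25 = 80.

80 chords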